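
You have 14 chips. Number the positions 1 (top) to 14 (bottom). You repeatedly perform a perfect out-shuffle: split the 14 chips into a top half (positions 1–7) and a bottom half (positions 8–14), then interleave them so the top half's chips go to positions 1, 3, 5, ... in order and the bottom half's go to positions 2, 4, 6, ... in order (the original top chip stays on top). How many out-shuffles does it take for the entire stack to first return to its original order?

12

The out-shuffle permutes the 14 positions with cycle lengths [1, 1, 12].
Every chip is home exactly when every cycle has completed a whole number of laps, i.e. after lcm(1, 12) = 12 out-shuffles.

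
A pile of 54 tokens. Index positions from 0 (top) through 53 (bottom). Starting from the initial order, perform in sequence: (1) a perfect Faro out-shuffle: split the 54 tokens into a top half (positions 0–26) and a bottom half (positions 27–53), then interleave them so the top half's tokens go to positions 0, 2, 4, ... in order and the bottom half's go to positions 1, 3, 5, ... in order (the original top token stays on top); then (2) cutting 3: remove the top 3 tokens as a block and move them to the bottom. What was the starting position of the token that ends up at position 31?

Undo the operations in reverse order, starting from position 31:
  undo op 2 (cut 3): 31 ← 34
  undo op 1 (out-shuffle, from top half): 34 ← 17
So the token at position 31 came from original position 17.

17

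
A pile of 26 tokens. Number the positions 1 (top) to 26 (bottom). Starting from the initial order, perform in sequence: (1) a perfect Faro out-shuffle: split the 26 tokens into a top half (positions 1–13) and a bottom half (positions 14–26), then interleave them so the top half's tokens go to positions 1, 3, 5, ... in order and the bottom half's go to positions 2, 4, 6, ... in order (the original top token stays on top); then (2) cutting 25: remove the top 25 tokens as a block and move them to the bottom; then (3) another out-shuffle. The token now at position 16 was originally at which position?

23

Undo the operations in reverse order, starting from position 16:
  undo op 3 (out-shuffle, from bottom half): 16 ← 21
  undo op 2 (cut 25): 21 ← 20
  undo op 1 (out-shuffle, from bottom half): 20 ← 23
So the token at position 16 came from original position 23.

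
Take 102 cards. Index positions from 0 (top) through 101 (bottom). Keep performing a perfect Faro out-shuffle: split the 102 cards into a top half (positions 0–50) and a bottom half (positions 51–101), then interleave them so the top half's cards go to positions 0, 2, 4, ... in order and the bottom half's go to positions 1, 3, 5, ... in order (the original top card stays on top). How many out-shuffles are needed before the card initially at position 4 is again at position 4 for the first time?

Follow position 4 under repeated out-shuffles:
4 → 8 → 16 → 32 → 64 → 27 → 54 → 7 → ... → 4 (length 100)
It first returns after 100 out-shuffles.

100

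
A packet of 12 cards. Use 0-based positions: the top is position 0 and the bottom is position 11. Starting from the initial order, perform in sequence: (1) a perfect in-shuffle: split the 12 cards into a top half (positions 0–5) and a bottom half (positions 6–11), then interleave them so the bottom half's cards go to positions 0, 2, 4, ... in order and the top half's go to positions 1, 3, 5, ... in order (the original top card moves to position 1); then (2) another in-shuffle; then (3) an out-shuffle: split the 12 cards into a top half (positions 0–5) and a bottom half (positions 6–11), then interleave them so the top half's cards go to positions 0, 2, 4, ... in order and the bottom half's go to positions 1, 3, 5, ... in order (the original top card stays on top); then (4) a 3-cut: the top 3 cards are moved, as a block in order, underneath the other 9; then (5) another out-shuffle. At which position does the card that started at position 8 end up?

8

Track the card from position 8 forward through each operation:
  after op 1 (in-shuffle): 8 → 4
  after op 2 (in-shuffle): 4 → 9
  after op 3 (out-shuffle): 9 → 7
  after op 4 (cut 3): 7 → 4
  after op 5 (out-shuffle): 4 → 8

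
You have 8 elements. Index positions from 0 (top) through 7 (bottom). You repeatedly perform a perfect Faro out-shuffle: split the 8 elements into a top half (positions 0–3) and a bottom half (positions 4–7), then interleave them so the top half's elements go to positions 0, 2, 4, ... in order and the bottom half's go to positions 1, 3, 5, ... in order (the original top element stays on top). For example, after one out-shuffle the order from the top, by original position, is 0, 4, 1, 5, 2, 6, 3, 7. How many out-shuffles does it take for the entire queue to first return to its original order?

The out-shuffle permutes the 8 positions with cycle lengths [1, 1, 3, 3].
Every element is home exactly when every cycle has completed a whole number of laps, i.e. after lcm(1, 3) = 3 out-shuffles.

3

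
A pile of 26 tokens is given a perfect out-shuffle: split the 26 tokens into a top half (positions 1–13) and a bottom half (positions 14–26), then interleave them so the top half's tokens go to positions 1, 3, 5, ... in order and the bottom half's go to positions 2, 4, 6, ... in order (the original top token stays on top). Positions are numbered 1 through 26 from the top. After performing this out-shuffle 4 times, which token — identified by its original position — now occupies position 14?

Work backwards from position 14, undoing one out-shuffle at a time:
14 ← 20 ← 23 ← 12 ← 19
So the token now at position 14 started at position 19.

19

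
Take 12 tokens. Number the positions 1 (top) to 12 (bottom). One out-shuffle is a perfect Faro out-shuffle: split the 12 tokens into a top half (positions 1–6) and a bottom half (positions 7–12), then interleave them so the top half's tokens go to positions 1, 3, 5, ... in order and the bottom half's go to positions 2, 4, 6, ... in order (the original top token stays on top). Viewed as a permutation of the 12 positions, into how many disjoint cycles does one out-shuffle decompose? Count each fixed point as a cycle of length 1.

Trace each unvisited position around until it returns:
(1) (2 3 5 9 6 11 10 8 4 7) (12)
3 cycles in total.

3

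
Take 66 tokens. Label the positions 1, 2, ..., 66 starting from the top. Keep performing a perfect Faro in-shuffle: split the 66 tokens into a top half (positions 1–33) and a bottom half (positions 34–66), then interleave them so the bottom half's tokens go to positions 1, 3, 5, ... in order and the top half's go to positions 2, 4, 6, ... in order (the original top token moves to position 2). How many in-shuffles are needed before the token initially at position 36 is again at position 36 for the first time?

66

Follow position 36 under repeated in-shuffles:
36 → 5 → 10 → 20 → 40 → 13 → 26 → 52 → ... → 36 (length 66)
It first returns after 66 in-shuffles.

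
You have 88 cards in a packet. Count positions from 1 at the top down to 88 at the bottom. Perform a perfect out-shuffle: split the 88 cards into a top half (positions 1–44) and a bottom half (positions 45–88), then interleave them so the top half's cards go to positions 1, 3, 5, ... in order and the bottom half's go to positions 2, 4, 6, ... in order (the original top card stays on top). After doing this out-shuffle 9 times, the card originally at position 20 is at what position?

72

Track the card's position through each out-shuffle:
20 → 39 → 77 → 66 → 44 → 87 → 86 → 84 → 80 → 72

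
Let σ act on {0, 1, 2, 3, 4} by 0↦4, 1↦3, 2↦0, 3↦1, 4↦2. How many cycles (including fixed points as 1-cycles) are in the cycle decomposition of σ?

Cycle decomposition: (0 4 2) (1 3).
2 cycles.

2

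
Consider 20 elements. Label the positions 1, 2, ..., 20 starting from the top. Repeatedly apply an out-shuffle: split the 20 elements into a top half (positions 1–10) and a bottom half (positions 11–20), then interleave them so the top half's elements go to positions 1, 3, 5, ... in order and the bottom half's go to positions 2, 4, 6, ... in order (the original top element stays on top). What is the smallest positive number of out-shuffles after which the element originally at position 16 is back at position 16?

18

Follow position 16 under repeated out-shuffles:
16 → 12 → 4 → 7 → 13 → 6 → 11 → 2 → 3 → 5 → 9 → 17 → 14 → 8 → 15 → 10 → 19 → 18 → 16
It first returns after 18 out-shuffles.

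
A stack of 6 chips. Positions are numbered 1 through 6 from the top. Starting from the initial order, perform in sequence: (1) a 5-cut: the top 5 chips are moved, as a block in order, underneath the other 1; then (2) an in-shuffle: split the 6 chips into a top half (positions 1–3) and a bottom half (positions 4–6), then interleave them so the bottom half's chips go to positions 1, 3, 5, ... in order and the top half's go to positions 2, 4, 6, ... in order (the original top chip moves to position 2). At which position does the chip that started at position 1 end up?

Track the chip from position 1 forward through each operation:
  after op 1 (cut 5): 1 → 2
  after op 2 (in-shuffle): 2 → 4

4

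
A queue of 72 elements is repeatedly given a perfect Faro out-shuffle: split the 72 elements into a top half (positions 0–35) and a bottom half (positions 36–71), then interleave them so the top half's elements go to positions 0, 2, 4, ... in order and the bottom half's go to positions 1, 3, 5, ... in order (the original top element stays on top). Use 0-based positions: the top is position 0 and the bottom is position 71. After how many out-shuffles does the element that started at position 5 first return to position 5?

35

Follow position 5 under repeated out-shuffles:
5 → 10 → 20 → 40 → 9 → 18 → 36 → 1 → ... → 5 (length 35)
It first returns after 35 out-shuffles.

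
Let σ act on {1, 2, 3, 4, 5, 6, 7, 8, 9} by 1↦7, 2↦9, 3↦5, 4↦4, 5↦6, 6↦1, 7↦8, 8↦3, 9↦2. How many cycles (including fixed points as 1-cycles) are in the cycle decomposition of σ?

Cycle decomposition: (1 7 8 3 5 6) (2 9) (4).
3 cycles.

3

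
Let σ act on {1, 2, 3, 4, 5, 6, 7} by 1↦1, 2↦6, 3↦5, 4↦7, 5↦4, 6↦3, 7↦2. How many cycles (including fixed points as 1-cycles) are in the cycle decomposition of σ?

2

Cycle decomposition: (1) (2 6 3 5 4 7).
2 cycles.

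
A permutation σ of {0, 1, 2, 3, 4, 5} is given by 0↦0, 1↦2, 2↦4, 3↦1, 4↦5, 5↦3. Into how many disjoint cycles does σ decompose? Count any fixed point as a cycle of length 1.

2

Cycle decomposition: (0) (1 2 4 5 3).
2 cycles.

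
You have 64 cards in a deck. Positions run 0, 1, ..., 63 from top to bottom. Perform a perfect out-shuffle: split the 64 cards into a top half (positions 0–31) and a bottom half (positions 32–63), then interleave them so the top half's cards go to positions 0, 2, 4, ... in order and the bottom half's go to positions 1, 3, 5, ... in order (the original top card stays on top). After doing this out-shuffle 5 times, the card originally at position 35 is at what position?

49

Track the card's position through each out-shuffle:
35 → 7 → 14 → 28 → 56 → 49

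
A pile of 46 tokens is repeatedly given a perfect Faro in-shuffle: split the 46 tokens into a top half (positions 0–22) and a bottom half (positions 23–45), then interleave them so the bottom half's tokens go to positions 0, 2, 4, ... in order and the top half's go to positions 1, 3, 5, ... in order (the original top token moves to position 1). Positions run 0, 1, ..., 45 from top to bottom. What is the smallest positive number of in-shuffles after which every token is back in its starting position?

23

The in-shuffle permutes the 46 positions with cycle lengths [23, 23].
Every token is home exactly when every cycle has completed a whole number of laps, i.e. after lcm(23) = 23 in-shuffles.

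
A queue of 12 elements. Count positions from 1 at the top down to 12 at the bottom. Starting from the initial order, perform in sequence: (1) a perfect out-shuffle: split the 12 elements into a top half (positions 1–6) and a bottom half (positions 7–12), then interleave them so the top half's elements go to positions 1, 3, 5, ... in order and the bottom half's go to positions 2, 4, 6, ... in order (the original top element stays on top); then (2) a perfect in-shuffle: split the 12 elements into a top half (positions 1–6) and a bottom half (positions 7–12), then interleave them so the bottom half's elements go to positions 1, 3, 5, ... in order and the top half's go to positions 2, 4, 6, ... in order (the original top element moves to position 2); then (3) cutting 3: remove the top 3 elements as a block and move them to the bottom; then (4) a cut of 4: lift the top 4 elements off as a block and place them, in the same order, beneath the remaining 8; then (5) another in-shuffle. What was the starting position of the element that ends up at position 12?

Undo the operations in reverse order, starting from position 12:
  undo op 5 (in-shuffle, from top half): 12 ← 6
  undo op 4 (cut 4): 6 ← 10
  undo op 3 (cut 3): 10 ← 1
  undo op 2 (in-shuffle, from bottom half): 1 ← 7
  undo op 1 (out-shuffle, from top half): 7 ← 4
So the element at position 12 came from original position 4.

4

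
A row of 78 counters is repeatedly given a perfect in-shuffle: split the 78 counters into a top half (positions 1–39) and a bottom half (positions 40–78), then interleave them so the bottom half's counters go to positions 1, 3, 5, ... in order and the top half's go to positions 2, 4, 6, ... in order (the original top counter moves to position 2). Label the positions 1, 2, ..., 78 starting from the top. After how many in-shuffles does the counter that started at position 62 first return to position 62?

Follow position 62 under repeated in-shuffles:
62 → 45 → 11 → 22 → 44 → 9 → 18 → 36 → ... → 62 (length 39)
It first returns after 39 in-shuffles.

39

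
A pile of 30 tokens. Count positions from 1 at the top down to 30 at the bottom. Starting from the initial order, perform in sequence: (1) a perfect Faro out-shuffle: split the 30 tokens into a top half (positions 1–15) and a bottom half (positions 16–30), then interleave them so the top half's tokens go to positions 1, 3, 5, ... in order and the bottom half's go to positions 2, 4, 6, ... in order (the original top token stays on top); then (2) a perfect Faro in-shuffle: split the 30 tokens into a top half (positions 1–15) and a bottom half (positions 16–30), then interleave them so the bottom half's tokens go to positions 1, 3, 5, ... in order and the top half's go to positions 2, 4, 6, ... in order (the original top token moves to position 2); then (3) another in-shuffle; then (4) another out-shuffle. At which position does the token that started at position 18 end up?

18

Track the token from position 18 forward through each operation:
  after op 1 (out-shuffle): 18 → 6
  after op 2 (in-shuffle): 6 → 12
  after op 3 (in-shuffle): 12 → 24
  after op 4 (out-shuffle): 24 → 18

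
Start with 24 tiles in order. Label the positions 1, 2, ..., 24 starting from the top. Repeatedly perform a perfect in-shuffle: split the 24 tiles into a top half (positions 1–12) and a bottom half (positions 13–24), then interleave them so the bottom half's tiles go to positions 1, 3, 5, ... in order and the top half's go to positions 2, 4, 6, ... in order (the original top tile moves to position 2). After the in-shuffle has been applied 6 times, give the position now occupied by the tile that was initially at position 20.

Track the tile's position through each in-shuffle:
20 → 15 → 5 → 10 → 20 → 15 → 5

5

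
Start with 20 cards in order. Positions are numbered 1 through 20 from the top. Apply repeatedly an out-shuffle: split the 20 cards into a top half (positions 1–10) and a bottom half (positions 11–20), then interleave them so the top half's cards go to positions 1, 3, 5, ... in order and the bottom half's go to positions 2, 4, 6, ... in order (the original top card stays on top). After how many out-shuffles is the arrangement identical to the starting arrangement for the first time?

The out-shuffle permutes the 20 positions with cycle lengths [1, 1, 18].
Every card is home exactly when every cycle has completed a whole number of laps, i.e. after lcm(1, 18) = 18 out-shuffles.

18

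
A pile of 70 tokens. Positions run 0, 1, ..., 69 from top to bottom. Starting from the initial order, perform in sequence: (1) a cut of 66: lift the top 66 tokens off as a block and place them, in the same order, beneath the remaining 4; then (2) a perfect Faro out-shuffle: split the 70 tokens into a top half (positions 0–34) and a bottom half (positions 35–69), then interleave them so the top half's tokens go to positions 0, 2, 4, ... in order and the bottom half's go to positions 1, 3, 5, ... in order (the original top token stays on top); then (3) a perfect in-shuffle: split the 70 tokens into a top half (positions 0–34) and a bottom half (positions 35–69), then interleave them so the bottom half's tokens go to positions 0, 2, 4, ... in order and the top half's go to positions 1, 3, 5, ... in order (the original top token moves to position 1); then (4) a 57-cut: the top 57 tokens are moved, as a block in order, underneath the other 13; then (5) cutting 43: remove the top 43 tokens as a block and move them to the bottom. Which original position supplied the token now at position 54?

17

Undo the operations in reverse order, starting from position 54:
  undo op 5 (cut 43): 54 ← 27
  undo op 4 (cut 57): 27 ← 14
  undo op 3 (in-shuffle, from bottom half): 14 ← 42
  undo op 2 (out-shuffle, from top half): 42 ← 21
  undo op 1 (cut 66): 21 ← 17
So the token at position 54 came from original position 17.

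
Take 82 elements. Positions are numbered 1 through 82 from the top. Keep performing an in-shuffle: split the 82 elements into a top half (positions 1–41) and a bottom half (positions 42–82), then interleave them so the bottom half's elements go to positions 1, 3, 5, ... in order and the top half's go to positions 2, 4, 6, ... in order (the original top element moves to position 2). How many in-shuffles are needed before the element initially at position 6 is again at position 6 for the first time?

82

Follow position 6 under repeated in-shuffles:
6 → 12 → 24 → 48 → 13 → 26 → 52 → 21 → ... → 6 (length 82)
It first returns after 82 in-shuffles.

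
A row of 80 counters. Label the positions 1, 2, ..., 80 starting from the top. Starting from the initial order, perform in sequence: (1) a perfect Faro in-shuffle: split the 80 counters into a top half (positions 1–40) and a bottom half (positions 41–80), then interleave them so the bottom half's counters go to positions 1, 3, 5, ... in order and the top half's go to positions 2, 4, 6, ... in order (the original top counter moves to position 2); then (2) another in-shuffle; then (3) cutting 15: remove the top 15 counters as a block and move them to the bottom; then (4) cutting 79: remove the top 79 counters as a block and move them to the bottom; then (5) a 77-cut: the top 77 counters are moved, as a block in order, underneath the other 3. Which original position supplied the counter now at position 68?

40

Undo the operations in reverse order, starting from position 68:
  undo op 5 (cut 77): 68 ← 65
  undo op 4 (cut 79): 65 ← 64
  undo op 3 (cut 15): 64 ← 79
  undo op 2 (in-shuffle, from bottom half): 79 ← 80
  undo op 1 (in-shuffle, from top half): 80 ← 40
So the counter at position 68 came from original position 40.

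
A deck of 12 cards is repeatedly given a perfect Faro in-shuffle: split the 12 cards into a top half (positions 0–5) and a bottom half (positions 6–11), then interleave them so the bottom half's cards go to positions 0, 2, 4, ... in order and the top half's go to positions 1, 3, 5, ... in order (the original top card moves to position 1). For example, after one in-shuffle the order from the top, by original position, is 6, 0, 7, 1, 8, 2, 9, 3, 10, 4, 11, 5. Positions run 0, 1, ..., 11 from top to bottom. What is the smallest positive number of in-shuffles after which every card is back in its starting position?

The in-shuffle permutes the 12 positions with cycle lengths [12].
Every card is home exactly when every cycle has completed a whole number of laps, i.e. after lcm(12) = 12 in-shuffles.

12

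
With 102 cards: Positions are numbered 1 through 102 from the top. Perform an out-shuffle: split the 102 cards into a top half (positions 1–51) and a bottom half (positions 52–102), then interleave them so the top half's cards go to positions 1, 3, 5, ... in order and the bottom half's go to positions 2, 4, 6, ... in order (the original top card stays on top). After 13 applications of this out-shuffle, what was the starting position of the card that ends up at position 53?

Work backwards from position 53, undoing one out-shuffle at a time:
53 ← 27 ← 14 ← 58 ← 80 ← ... ← 70 (13 steps).
So the card now at position 53 started at position 70.

70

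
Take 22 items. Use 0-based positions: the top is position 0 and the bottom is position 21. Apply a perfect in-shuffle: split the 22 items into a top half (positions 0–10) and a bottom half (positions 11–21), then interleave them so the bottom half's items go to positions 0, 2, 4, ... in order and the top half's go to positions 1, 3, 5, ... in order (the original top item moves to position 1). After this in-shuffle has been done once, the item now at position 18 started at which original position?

20

Work backwards from position 18, undoing one in-shuffle at a time:
18 ← 20
So the item now at position 18 started at position 20.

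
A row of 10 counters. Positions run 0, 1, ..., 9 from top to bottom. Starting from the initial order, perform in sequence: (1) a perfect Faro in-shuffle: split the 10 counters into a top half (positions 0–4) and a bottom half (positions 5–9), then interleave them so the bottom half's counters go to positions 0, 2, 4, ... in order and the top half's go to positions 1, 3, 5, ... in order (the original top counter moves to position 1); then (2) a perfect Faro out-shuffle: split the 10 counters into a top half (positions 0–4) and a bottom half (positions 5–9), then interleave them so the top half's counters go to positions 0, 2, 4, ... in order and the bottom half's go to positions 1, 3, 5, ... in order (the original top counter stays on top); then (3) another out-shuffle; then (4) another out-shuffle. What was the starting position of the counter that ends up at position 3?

Undo the operations in reverse order, starting from position 3:
  undo op 4 (out-shuffle, from bottom half): 3 ← 6
  undo op 3 (out-shuffle, from top half): 6 ← 3
  undo op 2 (out-shuffle, from bottom half): 3 ← 6
  undo op 1 (in-shuffle, from bottom half): 6 ← 8
So the counter at position 3 came from original position 8.

8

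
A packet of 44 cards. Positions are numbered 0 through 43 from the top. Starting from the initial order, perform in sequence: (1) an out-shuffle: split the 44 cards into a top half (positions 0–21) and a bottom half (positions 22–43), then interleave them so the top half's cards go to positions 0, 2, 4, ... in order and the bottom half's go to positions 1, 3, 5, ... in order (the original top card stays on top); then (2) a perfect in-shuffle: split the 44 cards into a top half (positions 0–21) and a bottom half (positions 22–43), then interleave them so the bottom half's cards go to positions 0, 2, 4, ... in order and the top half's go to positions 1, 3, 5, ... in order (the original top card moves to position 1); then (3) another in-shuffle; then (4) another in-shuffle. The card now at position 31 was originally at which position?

Undo the operations in reverse order, starting from position 31:
  undo op 4 (in-shuffle, from top half): 31 ← 15
  undo op 3 (in-shuffle, from top half): 15 ← 7
  undo op 2 (in-shuffle, from top half): 7 ← 3
  undo op 1 (out-shuffle, from bottom half): 3 ← 23
So the card at position 31 came from original position 23.

23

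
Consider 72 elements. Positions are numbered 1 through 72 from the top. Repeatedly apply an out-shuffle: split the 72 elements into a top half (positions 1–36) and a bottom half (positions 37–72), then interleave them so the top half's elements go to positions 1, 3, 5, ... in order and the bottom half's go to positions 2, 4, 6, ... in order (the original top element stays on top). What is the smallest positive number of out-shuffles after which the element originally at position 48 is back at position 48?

35

Follow position 48 under repeated out-shuffles:
48 → 24 → 47 → 22 → 43 → 14 → 27 → 53 → ... → 48 (length 35)
It first returns after 35 out-shuffles.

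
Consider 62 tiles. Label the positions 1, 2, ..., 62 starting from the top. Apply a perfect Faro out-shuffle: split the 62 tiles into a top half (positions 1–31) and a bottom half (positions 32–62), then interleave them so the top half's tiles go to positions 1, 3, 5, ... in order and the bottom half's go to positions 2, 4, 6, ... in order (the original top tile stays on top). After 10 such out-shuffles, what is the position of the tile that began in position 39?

56

Track the tile's position through each out-shuffle:
39 → 16 → 31 → 61 → 60 → 58 → 54 → 46 → 30 → 59 → 56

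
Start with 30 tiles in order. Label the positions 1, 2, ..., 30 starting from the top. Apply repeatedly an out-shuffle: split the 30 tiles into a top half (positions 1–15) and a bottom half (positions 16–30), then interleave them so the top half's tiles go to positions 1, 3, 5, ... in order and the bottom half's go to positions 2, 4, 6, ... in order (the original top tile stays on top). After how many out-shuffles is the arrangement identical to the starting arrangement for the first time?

The out-shuffle permutes the 30 positions with cycle lengths [1, 1, 28].
Every tile is home exactly when every cycle has completed a whole number of laps, i.e. after lcm(1, 28) = 28 out-shuffles.

28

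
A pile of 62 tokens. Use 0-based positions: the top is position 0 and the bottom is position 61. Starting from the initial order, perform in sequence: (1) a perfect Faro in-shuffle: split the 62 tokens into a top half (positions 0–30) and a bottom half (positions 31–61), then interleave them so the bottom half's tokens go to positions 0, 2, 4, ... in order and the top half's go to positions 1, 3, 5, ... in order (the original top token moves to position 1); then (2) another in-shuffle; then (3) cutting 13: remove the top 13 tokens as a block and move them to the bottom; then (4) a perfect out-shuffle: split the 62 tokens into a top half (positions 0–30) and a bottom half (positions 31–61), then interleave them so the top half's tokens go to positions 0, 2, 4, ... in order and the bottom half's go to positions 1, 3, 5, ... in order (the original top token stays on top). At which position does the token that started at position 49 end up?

57

Track the token from position 49 forward through each operation:
  after op 1 (in-shuffle): 49 → 36
  after op 2 (in-shuffle): 36 → 10
  after op 3 (cut 13): 10 → 59
  after op 4 (out-shuffle): 59 → 57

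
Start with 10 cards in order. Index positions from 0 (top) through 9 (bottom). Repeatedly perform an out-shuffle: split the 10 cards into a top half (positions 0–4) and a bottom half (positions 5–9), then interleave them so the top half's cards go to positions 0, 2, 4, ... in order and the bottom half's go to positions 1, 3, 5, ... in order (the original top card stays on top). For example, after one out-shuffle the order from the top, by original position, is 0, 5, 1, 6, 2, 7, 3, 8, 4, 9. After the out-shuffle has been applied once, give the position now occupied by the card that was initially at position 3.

6

Track the card's position through each out-shuffle:
3 → 6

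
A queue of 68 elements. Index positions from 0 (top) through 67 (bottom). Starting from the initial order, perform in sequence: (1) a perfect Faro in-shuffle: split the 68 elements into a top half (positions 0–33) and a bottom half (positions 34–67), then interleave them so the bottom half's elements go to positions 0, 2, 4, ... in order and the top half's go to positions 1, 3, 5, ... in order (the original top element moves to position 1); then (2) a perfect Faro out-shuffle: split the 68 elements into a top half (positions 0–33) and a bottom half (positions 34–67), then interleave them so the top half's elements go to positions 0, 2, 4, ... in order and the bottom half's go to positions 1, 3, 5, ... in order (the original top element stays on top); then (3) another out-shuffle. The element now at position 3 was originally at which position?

Undo the operations in reverse order, starting from position 3:
  undo op 3 (out-shuffle, from bottom half): 3 ← 35
  undo op 2 (out-shuffle, from bottom half): 35 ← 51
  undo op 1 (in-shuffle, from top half): 51 ← 25
So the element at position 3 came from original position 25.

25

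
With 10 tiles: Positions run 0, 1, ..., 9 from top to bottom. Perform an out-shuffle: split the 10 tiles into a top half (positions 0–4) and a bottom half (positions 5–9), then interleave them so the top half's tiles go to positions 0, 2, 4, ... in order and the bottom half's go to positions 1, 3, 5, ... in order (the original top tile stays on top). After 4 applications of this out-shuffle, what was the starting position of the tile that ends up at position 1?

4

Work backwards from position 1, undoing one out-shuffle at a time:
1 ← 5 ← 7 ← 8 ← 4
So the tile now at position 1 started at position 4.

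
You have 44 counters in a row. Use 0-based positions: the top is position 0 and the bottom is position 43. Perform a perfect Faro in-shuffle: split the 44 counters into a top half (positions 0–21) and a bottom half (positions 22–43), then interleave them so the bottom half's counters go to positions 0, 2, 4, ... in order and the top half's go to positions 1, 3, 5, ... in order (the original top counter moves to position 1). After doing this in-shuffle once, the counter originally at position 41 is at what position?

38

Track the counter's position through each in-shuffle:
41 → 38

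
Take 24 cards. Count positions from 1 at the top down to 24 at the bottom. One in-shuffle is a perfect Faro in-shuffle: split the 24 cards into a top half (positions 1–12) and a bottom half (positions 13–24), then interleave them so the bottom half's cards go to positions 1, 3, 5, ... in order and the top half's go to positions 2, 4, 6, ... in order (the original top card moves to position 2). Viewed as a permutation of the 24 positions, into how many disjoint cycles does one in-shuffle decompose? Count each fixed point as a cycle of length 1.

2

Trace each unvisited position around until it returns:
(1 2 4 8 16 7 ... len 20) (5 10 20 15)
2 cycles in total.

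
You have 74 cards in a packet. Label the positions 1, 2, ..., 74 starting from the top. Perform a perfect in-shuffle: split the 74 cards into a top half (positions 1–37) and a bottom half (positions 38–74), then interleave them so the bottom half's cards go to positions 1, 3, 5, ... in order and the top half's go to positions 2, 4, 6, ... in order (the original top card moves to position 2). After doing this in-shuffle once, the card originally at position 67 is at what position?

59

Track the card's position through each in-shuffle:
67 → 59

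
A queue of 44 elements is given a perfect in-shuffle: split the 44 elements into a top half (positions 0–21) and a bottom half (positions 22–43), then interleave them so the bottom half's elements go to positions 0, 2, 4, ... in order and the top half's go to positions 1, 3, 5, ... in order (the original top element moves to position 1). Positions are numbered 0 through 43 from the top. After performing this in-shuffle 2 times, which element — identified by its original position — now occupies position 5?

Work backwards from position 5, undoing one in-shuffle at a time:
5 ← 2 ← 23
So the element now at position 5 started at position 23.

23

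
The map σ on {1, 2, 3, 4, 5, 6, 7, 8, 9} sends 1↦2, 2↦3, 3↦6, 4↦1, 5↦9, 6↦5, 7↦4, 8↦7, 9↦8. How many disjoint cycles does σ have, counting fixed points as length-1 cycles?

Cycle decomposition: (1 2 3 6 5 9 8 7 4).
1 cycle.

1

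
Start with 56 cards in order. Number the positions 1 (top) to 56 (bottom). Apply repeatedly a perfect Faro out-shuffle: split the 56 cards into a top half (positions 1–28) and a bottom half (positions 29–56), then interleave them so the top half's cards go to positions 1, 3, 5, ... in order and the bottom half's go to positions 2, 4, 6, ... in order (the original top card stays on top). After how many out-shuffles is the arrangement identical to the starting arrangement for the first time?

20

The out-shuffle permutes the 56 positions with cycle lengths [1, 1, 4, 10, 20, 20].
Every card is home exactly when every cycle has completed a whole number of laps, i.e. after lcm(1, 4, 10, 20) = 20 out-shuffles.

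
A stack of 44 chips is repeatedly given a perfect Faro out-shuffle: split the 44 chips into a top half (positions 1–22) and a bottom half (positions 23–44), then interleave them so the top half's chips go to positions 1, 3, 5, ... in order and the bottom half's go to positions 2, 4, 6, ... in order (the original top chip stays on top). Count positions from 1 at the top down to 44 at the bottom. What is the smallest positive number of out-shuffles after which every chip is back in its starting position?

The out-shuffle permutes the 44 positions with cycle lengths [1, 1, 14, 14, 14].
Every chip is home exactly when every cycle has completed a whole number of laps, i.e. after lcm(1, 14) = 14 out-shuffles.

14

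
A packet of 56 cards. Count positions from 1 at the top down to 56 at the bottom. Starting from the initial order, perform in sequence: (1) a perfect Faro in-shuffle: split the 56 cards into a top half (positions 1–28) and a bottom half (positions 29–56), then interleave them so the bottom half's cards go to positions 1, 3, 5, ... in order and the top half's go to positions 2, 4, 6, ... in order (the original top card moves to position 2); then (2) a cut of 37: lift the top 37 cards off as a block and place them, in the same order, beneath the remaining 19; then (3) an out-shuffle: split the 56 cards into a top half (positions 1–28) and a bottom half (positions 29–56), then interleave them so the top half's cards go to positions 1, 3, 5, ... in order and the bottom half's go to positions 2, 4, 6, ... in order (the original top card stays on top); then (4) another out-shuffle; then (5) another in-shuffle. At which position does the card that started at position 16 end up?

Track the card from position 16 forward through each operation:
  after op 1 (in-shuffle): 16 → 32
  after op 2 (cut 37): 32 → 51
  after op 3 (out-shuffle): 51 → 46
  after op 4 (out-shuffle): 46 → 36
  after op 5 (in-shuffle): 36 → 15

15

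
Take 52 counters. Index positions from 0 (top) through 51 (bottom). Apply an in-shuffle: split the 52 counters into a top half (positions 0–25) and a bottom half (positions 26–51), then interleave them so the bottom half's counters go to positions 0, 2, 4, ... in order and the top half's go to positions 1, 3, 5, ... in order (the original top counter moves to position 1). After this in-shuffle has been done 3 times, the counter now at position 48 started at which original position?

Work backwards from position 48, undoing one in-shuffle at a time:
48 ← 50 ← 51 ← 25
So the counter now at position 48 started at position 25.

25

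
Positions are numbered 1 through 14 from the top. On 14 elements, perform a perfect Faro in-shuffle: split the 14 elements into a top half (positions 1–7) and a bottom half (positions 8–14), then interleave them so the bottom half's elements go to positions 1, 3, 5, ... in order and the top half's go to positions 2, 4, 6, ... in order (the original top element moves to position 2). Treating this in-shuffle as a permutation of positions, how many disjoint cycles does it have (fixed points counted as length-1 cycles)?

4

Trace each unvisited position around until it returns:
(1 2 4 8) (3 6 12 9) (5 10) (7 14 13 11)
4 cycles in total.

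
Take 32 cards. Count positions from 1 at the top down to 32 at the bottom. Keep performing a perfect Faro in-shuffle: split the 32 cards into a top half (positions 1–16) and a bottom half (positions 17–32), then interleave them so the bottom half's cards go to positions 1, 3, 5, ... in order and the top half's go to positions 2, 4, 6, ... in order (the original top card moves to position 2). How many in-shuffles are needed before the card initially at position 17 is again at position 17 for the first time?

10

Follow position 17 under repeated in-shuffles:
17 → 1 → 2 → 4 → 8 → 16 → 32 → 31 → 29 → 25 → 17
It first returns after 10 in-shuffles.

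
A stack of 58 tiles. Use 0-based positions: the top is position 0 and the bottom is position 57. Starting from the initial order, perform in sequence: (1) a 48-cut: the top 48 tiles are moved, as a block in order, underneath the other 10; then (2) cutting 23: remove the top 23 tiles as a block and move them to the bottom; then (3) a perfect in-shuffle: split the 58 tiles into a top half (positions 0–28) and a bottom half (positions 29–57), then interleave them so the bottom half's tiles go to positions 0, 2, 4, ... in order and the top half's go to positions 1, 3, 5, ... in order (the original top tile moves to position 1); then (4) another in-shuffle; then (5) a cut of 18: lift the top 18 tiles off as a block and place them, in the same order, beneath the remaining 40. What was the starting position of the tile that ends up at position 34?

40

Undo the operations in reverse order, starting from position 34:
  undo op 5 (cut 18): 34 ← 52
  undo op 4 (in-shuffle, from bottom half): 52 ← 55
  undo op 3 (in-shuffle, from top half): 55 ← 27
  undo op 2 (cut 23): 27 ← 50
  undo op 1 (cut 48): 50 ← 40
So the tile at position 34 came from original position 40.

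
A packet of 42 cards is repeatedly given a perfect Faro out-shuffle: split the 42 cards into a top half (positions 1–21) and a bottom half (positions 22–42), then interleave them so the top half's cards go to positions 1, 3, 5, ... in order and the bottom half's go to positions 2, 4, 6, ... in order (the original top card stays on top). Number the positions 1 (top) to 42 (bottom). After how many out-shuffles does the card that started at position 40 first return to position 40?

Follow position 40 under repeated out-shuffles:
40 → 38 → 34 → 26 → 10 → 19 → 37 → 32 → 22 → 2 → 3 → 5 → 9 → 17 → 33 → 24 → 6 → 11 → 21 → 41 → 40
It first returns after 20 out-shuffles.

20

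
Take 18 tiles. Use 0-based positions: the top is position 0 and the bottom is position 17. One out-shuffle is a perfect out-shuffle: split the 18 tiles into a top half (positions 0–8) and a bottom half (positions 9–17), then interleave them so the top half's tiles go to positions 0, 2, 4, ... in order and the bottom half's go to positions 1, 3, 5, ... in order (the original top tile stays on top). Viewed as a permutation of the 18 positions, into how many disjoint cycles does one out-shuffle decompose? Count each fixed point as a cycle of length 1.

Trace each unvisited position around until it returns:
(0) (1 2 4 8 16 15 13 9) (3 6 12 7 14 11 5 10) (17)
4 cycles in total.

4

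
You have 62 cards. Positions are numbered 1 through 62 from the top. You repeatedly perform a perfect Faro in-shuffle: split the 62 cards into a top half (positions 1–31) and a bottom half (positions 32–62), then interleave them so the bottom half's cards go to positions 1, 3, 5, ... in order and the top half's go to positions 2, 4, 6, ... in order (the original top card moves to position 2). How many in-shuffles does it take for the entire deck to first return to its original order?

The in-shuffle permutes the 62 positions with cycle lengths [2, 3, 3, 6, 6, 6, 6, 6, 6, 6, 6, 6].
Every card is home exactly when every cycle has completed a whole number of laps, i.e. after lcm(2, 3, 6) = 6 in-shuffles.

6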